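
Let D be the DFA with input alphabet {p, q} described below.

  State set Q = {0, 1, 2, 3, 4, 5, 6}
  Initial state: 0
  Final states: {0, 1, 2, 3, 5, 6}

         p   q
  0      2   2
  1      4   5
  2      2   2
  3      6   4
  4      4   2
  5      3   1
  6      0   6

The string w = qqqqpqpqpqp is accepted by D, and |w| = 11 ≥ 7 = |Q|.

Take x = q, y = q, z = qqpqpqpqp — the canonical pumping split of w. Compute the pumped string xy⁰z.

xy⁰z = xz = q·qqpqpqpqp = qqqpqpqpqp.
Reading y = q takes D from 2 back to 2, so after x the machine is still in 2, and z then leads to the accepting state 2. Hence qqqpqpqpqp ∈ L(D).

qqqpqpqpqp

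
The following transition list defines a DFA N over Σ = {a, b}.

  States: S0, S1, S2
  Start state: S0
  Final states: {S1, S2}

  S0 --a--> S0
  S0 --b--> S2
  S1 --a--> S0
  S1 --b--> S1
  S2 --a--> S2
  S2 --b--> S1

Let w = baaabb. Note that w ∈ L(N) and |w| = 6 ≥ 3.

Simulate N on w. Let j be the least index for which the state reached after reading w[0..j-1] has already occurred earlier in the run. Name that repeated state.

S2

Run of N on w = b a a a b b:
  step 0: S0  (start)
  step 1: S2  (read b: S0→S2)
  step 2: S2  (read a: S2→S2)   ← first repeat (S2 seen earlier)
  step 3: S2  (read a: S2→S2)
  step 4: S2  (read a: S2→S2)
  step 5: S1  (read b: S2→S1)
  step 6: S1  (read b: S1→S1)

The earliest repeat is at step j = 2: N is in S2, which it already visited at step i = 1.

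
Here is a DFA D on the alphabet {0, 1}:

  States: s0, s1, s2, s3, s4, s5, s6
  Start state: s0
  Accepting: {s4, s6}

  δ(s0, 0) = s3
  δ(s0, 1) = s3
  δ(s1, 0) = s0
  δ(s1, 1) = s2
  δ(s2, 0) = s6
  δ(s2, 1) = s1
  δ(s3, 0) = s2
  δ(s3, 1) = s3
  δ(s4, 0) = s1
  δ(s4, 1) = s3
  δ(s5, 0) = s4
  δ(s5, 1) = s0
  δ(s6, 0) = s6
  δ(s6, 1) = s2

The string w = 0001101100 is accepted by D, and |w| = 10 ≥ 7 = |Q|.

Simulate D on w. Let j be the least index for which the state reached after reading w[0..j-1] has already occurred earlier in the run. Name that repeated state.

s2

Run of D on w = 0 0 0 1 1 0 1 1 0 0:
  step 0: s0  (start)
  step 1: s3  (read 0: s0→s3)
  step 2: s2  (read 0: s3→s2)
  step 3: s6  (read 0: s2→s6)
  step 4: s2  (read 1: s6→s2)   ← first repeat (s2 seen earlier)
  step 5: s1  (read 1: s2→s1)
  step 6: s0  (read 0: s1→s0)
  step 7: s3  (read 1: s0→s3)
  step 8: s3  (read 1: s3→s3)
  step 9: s2  (read 0: s3→s2)
  step 10: s6  (read 0: s2→s6)

The earliest repeat is at step j = 4: D is in s2, which it already visited at step i = 2.
With |Q| = 7, pigeonhole forces a state repeat no later than step 7; the substring read between the first and second visits to that state can be pumped.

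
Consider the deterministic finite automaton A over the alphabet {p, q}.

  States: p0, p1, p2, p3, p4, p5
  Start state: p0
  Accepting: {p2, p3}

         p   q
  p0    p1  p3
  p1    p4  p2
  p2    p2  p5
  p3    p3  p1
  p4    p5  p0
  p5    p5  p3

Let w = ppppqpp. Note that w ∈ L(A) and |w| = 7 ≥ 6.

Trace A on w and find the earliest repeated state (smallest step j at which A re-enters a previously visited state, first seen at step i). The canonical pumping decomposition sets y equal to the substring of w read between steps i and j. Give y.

p

State sequence: p0 -p-> p1 -p-> p4 -p-> p5 -p-> p5 -q-> p3 -p-> p3 -p-> p3
First repeat at step 4: p5 was already visited.

So i = 3, j = 4, giving x = w[0:3] = ppp, y = w[3:4] = p, z = w[4:7] = qpp.
Check: |xy| = 4 ≤ 6 and |y| = 1 ≥ 1. Reading y takes A from p5 back to p5, so every xyⁱz is accepted.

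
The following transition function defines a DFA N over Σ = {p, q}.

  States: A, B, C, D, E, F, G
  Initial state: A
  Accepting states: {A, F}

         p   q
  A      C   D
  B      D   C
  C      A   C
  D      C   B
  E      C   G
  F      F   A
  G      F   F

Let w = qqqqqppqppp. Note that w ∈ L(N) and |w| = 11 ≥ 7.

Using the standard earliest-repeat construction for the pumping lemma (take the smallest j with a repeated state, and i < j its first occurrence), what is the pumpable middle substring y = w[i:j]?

q

State sequence: A -q-> D -q-> B -q-> C -q-> C -q-> C -p-> A -p-> C -q-> C -p-> A -p-> C -p-> A
First repeat at step 4: C was already visited.

So i = 3, j = 4, giving x = w[0:3] = qqq, y = w[3:4] = q, z = w[4:11] = qppqppp.
Check: |xy| = 4 ≤ 7 and |y| = 1 ≥ 1. Reading y takes N from C back to C, so every xyⁱz is accepted.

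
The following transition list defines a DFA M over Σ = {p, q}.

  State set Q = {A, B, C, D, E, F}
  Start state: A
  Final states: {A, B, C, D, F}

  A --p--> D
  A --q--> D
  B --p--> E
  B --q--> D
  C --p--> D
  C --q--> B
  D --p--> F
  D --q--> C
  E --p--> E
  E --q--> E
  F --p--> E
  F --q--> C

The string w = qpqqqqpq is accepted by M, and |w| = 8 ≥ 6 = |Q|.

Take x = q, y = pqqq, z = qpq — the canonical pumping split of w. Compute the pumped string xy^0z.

xy⁰z = xz = q·qpq = qqpq.
Reading y = pqqq takes M from D back to D, so after x the machine is still in D, and z then leads to the accepting state C. Hence qqpq ∈ L(M).

qqpq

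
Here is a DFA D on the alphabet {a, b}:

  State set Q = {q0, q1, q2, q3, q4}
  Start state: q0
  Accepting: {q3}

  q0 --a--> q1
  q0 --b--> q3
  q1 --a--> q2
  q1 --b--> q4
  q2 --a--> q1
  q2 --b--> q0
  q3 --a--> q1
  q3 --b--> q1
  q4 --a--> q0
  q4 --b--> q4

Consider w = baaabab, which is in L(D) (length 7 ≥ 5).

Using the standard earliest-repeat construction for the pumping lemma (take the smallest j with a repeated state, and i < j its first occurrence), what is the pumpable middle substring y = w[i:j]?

Run of D on w = b a a a b a b:
  step 0: q0  (start)
  step 1: q3  (read b: q0→q3)
  step 2: q1  (read a: q3→q1)
  step 3: q2  (read a: q1→q2)
  step 4: q1  (read a: q2→q1)   ← first repeat (q1 seen earlier)
  step 5: q4  (read b: q1→q4)
  step 6: q0  (read a: q4→q0)
  step 7: q3  (read b: q0→q3)

So i = 2, j = 4, giving x = w[0:2] = ba, y = w[2:4] = aa, z = w[4:7] = bab.
Check: |xy| = 4 ≤ 5 and |y| = 2 ≥ 1. Reading y takes D from q1 back to q1, so every xyⁱz is accepted.

aa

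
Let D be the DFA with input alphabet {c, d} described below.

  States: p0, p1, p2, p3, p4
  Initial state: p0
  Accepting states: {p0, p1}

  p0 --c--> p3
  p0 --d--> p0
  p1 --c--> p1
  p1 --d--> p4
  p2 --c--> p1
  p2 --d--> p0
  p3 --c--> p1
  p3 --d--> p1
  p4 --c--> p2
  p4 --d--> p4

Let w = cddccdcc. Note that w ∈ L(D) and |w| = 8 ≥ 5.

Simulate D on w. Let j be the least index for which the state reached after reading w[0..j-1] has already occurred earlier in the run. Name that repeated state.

State sequence: p0 -c-> p3 -d-> p1 -d-> p4 -c-> p2 -c-> p1 -d-> p4 -c-> p2 -c-> p1
First repeat at step 5: p1 was already visited.

The earliest repeat is at step j = 5: D is in p1, which it already visited at step i = 2.
The DFA has 5 states, so the proof of the pumping lemma guarantees a repeated state among the first 5+1 visited; the segment between the two visits is the pumpable y.

p1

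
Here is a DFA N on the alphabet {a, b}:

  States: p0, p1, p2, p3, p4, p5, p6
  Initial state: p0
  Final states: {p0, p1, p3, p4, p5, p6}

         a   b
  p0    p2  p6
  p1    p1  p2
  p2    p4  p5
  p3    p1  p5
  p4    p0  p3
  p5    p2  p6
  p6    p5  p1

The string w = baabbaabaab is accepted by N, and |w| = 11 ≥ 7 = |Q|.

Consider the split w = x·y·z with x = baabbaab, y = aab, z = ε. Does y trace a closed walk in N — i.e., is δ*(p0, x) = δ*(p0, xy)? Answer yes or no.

no

Run of N on the first 11 characters of w = b a a b b a a b a a b:
  step 0: p0  (start)
  step 1: p6  (read b: p0→p6)
  step 2: p5  (read a: p6→p5)
  step 3: p2  (read a: p5→p2)
  step 4: p5  (read b: p2→p5)
  step 5: p6  (read b: p5→p6)
  step 6: p5  (read a: p6→p5)
  step 7: p2  (read a: p5→p2)
  step 8: p5  (read b: p2→p5)
  step 9: p2  (read a: p5→p2)
  step 10: p4  (read a: p2→p4)
  step 11: p3  (read b: p4→p3)

After x (step 8): p5. After xy (step 11): p3.
They differ (p5 ≠ p3), so y is not a cycle from the state after x; this split is not the one the pumping-lemma construction produces, and pumping y need not keep the string in L(N).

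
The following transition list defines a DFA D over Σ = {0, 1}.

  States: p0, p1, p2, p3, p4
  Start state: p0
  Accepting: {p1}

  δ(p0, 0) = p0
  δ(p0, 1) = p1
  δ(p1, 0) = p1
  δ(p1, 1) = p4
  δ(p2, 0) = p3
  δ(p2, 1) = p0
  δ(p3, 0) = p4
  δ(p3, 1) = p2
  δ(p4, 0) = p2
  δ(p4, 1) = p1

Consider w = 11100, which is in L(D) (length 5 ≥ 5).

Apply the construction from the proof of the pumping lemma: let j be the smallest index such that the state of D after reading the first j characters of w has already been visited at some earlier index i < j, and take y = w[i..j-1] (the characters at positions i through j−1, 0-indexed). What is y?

Run of D on w = 1 1 1 0 0:
  step 0: p0  (start)
  step 1: p1  (read 1: p0→p1)
  step 2: p4  (read 1: p1→p4)
  step 3: p1  (read 1: p4→p1)   ← first repeat (p1 seen earlier)
  step 4: p1  (read 0: p1→p1)
  step 5: p1  (read 0: p1→p1)

So i = 1, j = 3, giving x = w[0:1] = 1, y = w[1:3] = 11, z = w[3:5] = 00.
Check: |xy| = 3 ≤ 5 and |y| = 2 ≥ 1. Reading y takes D from p1 back to p1, so every xyⁱz is accepted.

11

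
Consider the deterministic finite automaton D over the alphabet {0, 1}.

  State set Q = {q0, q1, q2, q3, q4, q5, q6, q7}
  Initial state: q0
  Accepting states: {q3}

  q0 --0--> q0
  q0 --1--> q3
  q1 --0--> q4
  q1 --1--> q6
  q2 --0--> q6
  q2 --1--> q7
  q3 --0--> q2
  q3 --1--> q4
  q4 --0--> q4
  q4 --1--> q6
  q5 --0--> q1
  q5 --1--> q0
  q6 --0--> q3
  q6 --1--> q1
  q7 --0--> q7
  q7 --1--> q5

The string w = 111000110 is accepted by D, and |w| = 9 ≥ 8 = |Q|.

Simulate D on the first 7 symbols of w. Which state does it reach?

State sequence: q0 -1-> q3 -1-> q4 -1-> q6 -0-> q3 -0-> q2 -0-> q6 -1-> q1

After reading 7 characters, D is in state q1.

q1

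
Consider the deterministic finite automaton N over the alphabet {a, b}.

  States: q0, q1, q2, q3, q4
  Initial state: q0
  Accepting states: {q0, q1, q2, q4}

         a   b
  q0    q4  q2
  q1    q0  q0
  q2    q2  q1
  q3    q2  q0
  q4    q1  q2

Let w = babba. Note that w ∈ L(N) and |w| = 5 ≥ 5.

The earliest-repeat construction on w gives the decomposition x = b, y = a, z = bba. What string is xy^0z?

bbba

xy⁰z = xz = b·bba = bbba.
Reading y = a takes N from q2 back to q2, so after x the machine is still in q2, and z then leads to the accepting state q4. Hence bbba ∈ L(N).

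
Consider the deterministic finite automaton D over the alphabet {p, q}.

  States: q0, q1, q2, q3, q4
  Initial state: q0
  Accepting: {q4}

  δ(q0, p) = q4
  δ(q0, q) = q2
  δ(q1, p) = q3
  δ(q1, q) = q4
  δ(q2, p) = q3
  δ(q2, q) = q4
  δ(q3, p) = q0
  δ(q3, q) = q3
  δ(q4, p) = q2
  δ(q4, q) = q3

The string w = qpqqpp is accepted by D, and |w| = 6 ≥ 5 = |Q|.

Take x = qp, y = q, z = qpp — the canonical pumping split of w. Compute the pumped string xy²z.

qpqqqpp

xy^2z = qp·q·q·qpp = qpqqqpp.
Reading y = q takes D from q3 back to q3, so after x·y·y the machine is still in q3, and z then leads to the accepting state q4. Hence qpqqqpp ∈ L(D).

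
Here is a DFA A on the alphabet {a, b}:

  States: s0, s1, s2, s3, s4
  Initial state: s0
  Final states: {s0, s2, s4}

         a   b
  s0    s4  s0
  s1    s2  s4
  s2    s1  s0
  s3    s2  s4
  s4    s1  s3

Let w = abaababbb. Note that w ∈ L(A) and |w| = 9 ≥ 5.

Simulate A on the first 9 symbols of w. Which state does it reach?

s4

Run of A on the first 9 characters of w = a b a a b a b b b:
  step 0: s0  (start)
  step 1: s4  (read a: s0→s4)
  step 2: s3  (read b: s4→s3)
  step 3: s2  (read a: s3→s2)
  step 4: s1  (read a: s2→s1)
  step 5: s4  (read b: s1→s4)
  step 6: s1  (read a: s4→s1)
  step 7: s4  (read b: s1→s4)
  step 8: s3  (read b: s4→s3)
  step 9: s4  (read b: s3→s4)

After reading 9 characters, A is in state s4.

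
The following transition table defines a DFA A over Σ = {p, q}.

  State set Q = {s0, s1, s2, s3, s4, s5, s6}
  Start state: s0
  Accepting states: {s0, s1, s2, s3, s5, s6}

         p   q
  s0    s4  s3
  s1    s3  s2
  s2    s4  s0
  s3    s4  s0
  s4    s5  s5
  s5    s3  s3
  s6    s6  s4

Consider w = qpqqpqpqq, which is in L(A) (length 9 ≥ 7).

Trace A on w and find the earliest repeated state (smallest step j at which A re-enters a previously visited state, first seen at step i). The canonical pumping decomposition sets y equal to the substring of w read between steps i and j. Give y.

Run of A on w = q p q q p q p q q:
  step 0: s0  (start)
  step 1: s3  (read q: s0→s3)
  step 2: s4  (read p: s3→s4)
  step 3: s5  (read q: s4→s5)
  step 4: s3  (read q: s5→s3)   ← first repeat (s3 seen earlier)
  step 5: s4  (read p: s3→s4)
  step 6: s5  (read q: s4→s5)
  step 7: s3  (read p: s5→s3)
  step 8: s0  (read q: s3→s0)
  step 9: s3  (read q: s0→s3)

So i = 1, j = 4, giving x = w[0:1] = q, y = w[1:4] = pqq, z = w[4:9] = pqpqq.
Check: |xy| = 4 ≤ 7 and |y| = 3 ≥ 1. Reading y takes A from s3 back to s3, so every xyⁱz is accepted.

pqq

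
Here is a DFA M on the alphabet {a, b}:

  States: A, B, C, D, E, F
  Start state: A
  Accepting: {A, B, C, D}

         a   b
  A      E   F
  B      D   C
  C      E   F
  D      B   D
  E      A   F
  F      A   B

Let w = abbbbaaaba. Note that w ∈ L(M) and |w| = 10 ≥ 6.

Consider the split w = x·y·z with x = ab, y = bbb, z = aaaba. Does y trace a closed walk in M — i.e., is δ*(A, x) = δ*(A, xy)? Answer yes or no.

Run of M on the first 5 characters of w = a b b b b:
  step 0: A  (start)
  step 1: E  (read a: A→E)
  step 2: F  (read b: E→F)
  step 3: B  (read b: F→B)
  step 4: C  (read b: B→C)
  step 5: F  (read b: C→F)

After x (step 2): F. After xy (step 5): F.
They match, so y = bbb drives M around a cycle from F back to itself; pumping y any number of times keeps M in F before reading z, and xyⁱz ∈ L(M) for every i ≥ 0.

yes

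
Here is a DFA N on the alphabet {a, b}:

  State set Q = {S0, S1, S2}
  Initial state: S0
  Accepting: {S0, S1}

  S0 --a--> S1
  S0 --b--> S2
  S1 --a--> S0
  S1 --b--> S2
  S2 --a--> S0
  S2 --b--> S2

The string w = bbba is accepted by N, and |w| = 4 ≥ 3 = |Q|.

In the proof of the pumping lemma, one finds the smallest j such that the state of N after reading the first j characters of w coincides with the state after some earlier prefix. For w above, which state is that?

S2

State sequence: S0 -b-> S2 -b-> S2 -b-> S2 -a-> S0
First repeat at step 2: S2 was already visited.

The earliest repeat is at step j = 2: N is in S2, which it already visited at step i = 1.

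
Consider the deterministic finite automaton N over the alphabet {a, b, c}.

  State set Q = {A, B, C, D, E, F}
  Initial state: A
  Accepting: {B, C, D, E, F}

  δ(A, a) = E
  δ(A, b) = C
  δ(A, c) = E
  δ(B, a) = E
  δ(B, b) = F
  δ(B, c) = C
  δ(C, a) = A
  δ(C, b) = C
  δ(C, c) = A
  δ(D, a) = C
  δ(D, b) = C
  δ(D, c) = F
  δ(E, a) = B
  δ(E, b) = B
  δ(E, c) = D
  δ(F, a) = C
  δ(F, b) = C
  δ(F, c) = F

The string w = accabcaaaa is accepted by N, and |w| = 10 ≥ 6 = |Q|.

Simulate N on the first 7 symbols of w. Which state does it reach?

State sequence: A -a-> E -c-> D -c-> F -a-> C -b-> C -c-> A -a-> E

After reading 7 characters, N is in state E.
(This kind of state-tracing is the core of the pumping-lemma construction: with 6 states, pigeonhole forces a repeat within the first 6 steps.)

E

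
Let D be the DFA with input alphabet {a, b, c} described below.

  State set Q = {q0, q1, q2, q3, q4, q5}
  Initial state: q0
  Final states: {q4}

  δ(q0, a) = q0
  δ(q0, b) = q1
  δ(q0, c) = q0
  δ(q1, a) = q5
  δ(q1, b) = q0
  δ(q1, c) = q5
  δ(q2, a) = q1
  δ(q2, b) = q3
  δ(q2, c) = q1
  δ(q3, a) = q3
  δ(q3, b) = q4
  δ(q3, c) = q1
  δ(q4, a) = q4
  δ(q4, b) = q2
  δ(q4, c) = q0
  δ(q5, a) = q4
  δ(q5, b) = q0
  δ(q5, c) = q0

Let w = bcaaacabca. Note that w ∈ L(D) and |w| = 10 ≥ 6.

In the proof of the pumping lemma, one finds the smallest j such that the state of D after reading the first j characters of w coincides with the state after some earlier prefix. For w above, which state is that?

Run of D on w = b c a a a c a b c a:
  step 0: q0  (start)
  step 1: q1  (read b: q0→q1)
  step 2: q5  (read c: q1→q5)
  step 3: q4  (read a: q5→q4)
  step 4: q4  (read a: q4→q4)   ← first repeat (q4 seen earlier)
  step 5: q4  (read a: q4→q4)
  step 6: q0  (read c: q4→q0)
  step 7: q0  (read a: q0→q0)
  step 8: q1  (read b: q0→q1)
  step 9: q5  (read c: q1→q5)
  step 10: q4  (read a: q5→q4)

The earliest repeat is at step j = 4: D is in q4, which it already visited at step i = 3.
With |Q| = 6, pigeonhole forces a state repeat no later than step 6; the substring read between the first and second visits to that state can be pumped.

q4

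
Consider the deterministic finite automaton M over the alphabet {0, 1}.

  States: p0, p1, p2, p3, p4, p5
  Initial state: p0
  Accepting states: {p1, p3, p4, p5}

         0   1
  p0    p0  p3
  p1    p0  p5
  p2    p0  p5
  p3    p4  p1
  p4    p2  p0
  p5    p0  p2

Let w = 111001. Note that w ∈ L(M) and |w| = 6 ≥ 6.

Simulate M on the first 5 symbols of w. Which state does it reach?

Run of M on the first 5 characters of w = 1 1 1 0 0:
  step 0: p0  (start)
  step 1: p3  (read 1: p0→p3)
  step 2: p1  (read 1: p3→p1)
  step 3: p5  (read 1: p1→p5)
  step 4: p0  (read 0: p5→p0)
  step 5: p0  (read 0: p0→p0)

After reading 5 characters, M is in state p0.

p0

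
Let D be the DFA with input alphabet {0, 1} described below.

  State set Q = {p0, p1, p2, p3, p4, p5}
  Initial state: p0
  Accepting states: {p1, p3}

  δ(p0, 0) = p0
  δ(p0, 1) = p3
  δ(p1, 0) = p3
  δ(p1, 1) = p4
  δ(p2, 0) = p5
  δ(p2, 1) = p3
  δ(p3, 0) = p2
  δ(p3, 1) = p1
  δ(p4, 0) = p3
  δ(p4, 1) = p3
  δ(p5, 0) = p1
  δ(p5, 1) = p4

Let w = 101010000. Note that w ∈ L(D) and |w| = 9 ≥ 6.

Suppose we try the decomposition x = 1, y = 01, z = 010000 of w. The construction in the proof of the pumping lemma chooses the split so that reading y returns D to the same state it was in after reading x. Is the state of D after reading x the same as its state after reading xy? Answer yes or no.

State sequence: p0 -1-> p3 -0-> p2 -1-> p3

After x (step 1): p3. After xy (step 3): p3.
They match, so y = 01 drives D around a cycle from p3 back to itself; pumping y any number of times keeps D in p3 before reading z, and xyⁱz ∈ L(D) for every i ≥ 0.

yes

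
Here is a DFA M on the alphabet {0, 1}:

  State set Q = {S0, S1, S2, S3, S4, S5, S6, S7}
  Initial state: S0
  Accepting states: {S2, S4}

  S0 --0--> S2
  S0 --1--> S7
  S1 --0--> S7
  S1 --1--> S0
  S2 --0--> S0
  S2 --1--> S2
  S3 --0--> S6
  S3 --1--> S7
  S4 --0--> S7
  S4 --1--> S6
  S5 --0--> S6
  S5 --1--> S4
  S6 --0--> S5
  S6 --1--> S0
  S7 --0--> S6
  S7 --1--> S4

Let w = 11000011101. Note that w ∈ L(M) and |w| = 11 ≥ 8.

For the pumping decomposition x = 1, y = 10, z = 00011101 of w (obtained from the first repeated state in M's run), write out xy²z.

1101000011101

xy^2z = 1·10·10·00011101 = 1101000011101.
Reading y = 10 takes M from S7 back to S7, so after x·y·y the machine is still in S7, and z then leads to the accepting state S4. Hence 1101000011101 ∈ L(M).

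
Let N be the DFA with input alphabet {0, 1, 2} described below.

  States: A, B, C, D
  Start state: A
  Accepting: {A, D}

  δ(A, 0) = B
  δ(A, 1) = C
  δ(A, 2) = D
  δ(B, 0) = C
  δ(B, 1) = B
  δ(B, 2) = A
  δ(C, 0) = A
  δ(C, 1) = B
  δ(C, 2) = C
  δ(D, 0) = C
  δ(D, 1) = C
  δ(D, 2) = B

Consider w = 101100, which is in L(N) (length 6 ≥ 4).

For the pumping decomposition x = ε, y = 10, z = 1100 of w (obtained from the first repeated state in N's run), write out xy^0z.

xy⁰z = xz = ε·1100 = 1100.
Reading y = 10 takes N from A back to A, so after x the machine is still in A, and z then leads to the accepting state A. Hence 1100 ∈ L(N).

1100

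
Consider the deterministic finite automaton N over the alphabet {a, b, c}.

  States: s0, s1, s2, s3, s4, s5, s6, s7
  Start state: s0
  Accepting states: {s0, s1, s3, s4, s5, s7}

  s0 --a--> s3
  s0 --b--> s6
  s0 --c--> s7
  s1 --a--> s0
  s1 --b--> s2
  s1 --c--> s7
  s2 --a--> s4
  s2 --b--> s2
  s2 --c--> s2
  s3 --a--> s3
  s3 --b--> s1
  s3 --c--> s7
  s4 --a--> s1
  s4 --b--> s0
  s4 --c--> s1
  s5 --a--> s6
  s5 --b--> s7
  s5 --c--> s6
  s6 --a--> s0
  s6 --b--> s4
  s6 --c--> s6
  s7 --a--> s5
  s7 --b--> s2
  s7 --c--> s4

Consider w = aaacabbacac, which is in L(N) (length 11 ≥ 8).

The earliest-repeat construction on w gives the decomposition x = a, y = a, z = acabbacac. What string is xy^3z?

aaaaacabbacac

xy^3z = a·a·a·a·acabbacac = aaaaacabbacac.
Reading y = a takes N from s3 back to s3, so after x·y·y·y the machine is still in s3, and z then leads to the accepting state s7. Hence aaaaacabbacac ∈ L(N).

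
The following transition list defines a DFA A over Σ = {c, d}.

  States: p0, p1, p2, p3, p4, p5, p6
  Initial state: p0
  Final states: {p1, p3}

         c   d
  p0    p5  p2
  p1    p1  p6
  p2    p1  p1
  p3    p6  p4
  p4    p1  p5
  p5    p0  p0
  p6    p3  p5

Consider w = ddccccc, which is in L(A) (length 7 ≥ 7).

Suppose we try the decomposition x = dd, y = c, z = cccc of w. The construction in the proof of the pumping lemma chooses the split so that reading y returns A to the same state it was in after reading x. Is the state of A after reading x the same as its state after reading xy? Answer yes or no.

Run of A on the first 3 characters of w = d d c:
  step 0: p0  (start)
  step 1: p2  (read d: p0→p2)
  step 2: p1  (read d: p2→p1)
  step 3: p1  (read c: p1→p1)

After x (step 2): p1. After xy (step 3): p1.
They match, so y = c drives A around a cycle from p1 back to itself; pumping y any number of times keeps A in p1 before reading z, and xyⁱz ∈ L(A) for every i ≥ 0.

yes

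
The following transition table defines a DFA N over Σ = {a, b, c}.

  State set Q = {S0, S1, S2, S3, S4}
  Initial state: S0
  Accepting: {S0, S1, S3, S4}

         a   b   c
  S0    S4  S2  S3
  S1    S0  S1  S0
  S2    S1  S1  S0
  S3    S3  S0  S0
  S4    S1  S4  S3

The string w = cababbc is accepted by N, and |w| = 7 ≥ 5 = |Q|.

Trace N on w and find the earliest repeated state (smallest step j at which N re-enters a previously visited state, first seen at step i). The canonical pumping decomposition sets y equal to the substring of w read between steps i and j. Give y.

Run of N on w = c a b a b b c:
  step 0: S0  (start)
  step 1: S3  (read c: S0→S3)
  step 2: S3  (read a: S3→S3)   ← first repeat (S3 seen earlier)
  step 3: S0  (read b: S3→S0)
  step 4: S4  (read a: S0→S4)
  step 5: S4  (read b: S4→S4)
  step 6: S4  (read b: S4→S4)
  step 7: S3  (read c: S4→S3)

So i = 1, j = 2, giving x = w[0:1] = c, y = w[1:2] = a, z = w[2:7] = babbc.
Check: |xy| = 2 ≤ 5 and |y| = 1 ≥ 1. Reading y takes N from S3 back to S3, so every xyⁱz is accepted.
With |Q| = 5, pigeonhole forces a state repeat no later than step 5; the substring read between the first and second visits to that state can be pumped.

a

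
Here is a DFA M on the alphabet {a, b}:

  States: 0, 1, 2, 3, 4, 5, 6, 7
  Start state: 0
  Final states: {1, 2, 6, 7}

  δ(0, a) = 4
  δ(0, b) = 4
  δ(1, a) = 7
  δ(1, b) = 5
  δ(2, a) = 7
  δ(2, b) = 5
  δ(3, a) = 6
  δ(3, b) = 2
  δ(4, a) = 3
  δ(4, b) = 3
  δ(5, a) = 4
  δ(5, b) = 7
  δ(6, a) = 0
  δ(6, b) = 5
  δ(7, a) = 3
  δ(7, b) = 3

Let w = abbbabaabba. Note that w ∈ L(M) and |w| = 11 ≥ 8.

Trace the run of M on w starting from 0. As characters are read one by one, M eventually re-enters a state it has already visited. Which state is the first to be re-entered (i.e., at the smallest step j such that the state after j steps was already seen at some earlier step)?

4

State sequence: 0 -a-> 4 -b-> 3 -b-> 2 -b-> 5 -a-> 4 -b-> 3 -a-> 6 -a-> 0 -b-> 4 -b-> 3 -a-> 6
First repeat at step 5: 4 was already visited.

The earliest repeat is at step j = 5: M is in 4, which it already visited at step i = 1.
The DFA has 8 states, so the proof of the pumping lemma guarantees a repeated state among the first 8+1 visited; the segment between the two visits is the pumpable y.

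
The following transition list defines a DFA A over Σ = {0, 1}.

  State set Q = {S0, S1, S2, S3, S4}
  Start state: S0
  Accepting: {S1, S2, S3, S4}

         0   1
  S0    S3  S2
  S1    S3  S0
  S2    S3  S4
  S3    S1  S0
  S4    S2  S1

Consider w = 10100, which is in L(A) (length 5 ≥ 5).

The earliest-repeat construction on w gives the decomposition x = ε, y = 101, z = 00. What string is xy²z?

xy^2z = ε·101·101·00 = 10110100.
Reading y = 101 takes A from S0 back to S0, so after x·y·y the machine is still in S0, and z then leads to the accepting state S1. Hence 10110100 ∈ L(A).

10110100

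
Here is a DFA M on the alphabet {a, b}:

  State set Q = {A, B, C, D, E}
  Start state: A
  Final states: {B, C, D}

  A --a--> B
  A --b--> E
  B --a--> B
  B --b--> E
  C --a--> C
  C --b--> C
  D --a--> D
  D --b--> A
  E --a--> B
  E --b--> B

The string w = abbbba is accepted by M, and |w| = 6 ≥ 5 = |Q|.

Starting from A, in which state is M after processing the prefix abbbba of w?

Run of M on the first 6 characters of w = a b b b b a:
  step 0: A  (start)
  step 1: B  (read a: A→B)
  step 2: E  (read b: B→E)
  step 3: B  (read b: E→B)
  step 4: E  (read b: B→E)
  step 5: B  (read b: E→B)
  step 6: B  (read a: B→B)

After reading 6 characters, M is in state B.

B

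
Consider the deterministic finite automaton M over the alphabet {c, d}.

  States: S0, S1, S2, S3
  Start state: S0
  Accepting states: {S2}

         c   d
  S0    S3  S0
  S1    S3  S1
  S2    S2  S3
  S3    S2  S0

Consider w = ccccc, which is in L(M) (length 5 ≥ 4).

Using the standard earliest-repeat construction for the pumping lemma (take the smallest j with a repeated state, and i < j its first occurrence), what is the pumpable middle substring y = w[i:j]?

Run of M on w = c c c c c:
  step 0: S0  (start)
  step 1: S3  (read c: S0→S3)
  step 2: S2  (read c: S3→S2)
  step 3: S2  (read c: S2→S2)   ← first repeat (S2 seen earlier)
  step 4: S2  (read c: S2→S2)
  step 5: S2  (read c: S2→S2)

So i = 2, j = 3, giving x = w[0:2] = cc, y = w[2:3] = c, z = w[3:5] = cc.
Check: |xy| = 3 ≤ 4 and |y| = 1 ≥ 1. Reading y takes M from S2 back to S2, so every xyⁱz is accepted.

c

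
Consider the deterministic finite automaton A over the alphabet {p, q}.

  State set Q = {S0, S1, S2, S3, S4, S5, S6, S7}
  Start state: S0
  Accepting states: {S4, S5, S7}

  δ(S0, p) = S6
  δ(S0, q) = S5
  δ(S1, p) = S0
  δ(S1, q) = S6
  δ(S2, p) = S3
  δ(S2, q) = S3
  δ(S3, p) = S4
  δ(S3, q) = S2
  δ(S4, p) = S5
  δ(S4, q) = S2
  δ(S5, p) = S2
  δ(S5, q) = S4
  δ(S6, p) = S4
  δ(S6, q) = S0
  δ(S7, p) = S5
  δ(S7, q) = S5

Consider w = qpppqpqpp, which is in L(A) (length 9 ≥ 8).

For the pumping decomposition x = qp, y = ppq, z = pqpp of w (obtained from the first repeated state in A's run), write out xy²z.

qpppqppqpqpp

xy^2z = qp·ppq·ppq·pqpp = qpppqppqpqpp.
Reading y = ppq takes A from S2 back to S2, so after x·y·y the machine is still in S2, and z then leads to the accepting state S4. Hence qpppqppqpqpp ∈ L(A).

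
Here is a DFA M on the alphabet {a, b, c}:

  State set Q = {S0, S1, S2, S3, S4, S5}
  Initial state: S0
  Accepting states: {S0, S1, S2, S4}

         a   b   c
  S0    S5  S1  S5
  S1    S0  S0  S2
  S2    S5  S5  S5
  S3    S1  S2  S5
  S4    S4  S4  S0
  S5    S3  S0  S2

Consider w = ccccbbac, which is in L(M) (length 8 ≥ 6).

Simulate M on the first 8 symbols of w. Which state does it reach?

Run of M on the first 8 characters of w = c c c c b b a c:
  step 0: S0  (start)
  step 1: S5  (read c: S0→S5)
  step 2: S2  (read c: S5→S2)
  step 3: S5  (read c: S2→S5)
  step 4: S2  (read c: S5→S2)
  step 5: S5  (read b: S2→S5)
  step 6: S0  (read b: S5→S0)
  step 7: S5  (read a: S0→S5)
  step 8: S2  (read c: S5→S2)

After reading 8 characters, M is in state S2.
(This kind of state-tracing is the core of the pumping-lemma construction: with 6 states, pigeonhole forces a repeat within the first 6 steps.)

S2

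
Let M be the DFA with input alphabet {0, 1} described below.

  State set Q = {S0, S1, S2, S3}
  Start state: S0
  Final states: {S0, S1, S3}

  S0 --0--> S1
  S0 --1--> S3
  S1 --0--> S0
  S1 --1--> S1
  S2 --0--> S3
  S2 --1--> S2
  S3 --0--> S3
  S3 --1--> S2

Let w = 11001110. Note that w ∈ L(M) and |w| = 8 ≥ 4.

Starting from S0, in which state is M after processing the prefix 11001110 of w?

S3

Run of M on the first 8 characters of w = 1 1 0 0 1 1 1 0:
  step 0: S0  (start)
  step 1: S3  (read 1: S0→S3)
  step 2: S2  (read 1: S3→S2)
  step 3: S3  (read 0: S2→S3)
  step 4: S3  (read 0: S3→S3)
  step 5: S2  (read 1: S3→S2)
  step 6: S2  (read 1: S2→S2)
  step 7: S2  (read 1: S2→S2)
  step 8: S3  (read 0: S2→S3)

After reading 8 characters, M is in state S3.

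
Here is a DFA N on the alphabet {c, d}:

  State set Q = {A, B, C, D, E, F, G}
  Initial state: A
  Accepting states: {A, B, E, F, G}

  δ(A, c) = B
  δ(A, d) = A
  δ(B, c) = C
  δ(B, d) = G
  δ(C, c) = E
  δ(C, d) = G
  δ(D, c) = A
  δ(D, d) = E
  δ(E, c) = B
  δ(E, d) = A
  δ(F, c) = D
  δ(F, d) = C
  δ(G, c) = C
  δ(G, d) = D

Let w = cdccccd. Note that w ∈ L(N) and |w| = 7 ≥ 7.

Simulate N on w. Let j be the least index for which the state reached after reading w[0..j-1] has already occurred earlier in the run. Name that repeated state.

B

Run of N on w = c d c c c c d:
  step 0: A  (start)
  step 1: B  (read c: A→B)
  step 2: G  (read d: B→G)
  step 3: C  (read c: G→C)
  step 4: E  (read c: C→E)
  step 5: B  (read c: E→B)   ← first repeat (B seen earlier)
  step 6: C  (read c: B→C)
  step 7: G  (read d: C→G)

The earliest repeat is at step j = 5: N is in B, which it already visited at step i = 1.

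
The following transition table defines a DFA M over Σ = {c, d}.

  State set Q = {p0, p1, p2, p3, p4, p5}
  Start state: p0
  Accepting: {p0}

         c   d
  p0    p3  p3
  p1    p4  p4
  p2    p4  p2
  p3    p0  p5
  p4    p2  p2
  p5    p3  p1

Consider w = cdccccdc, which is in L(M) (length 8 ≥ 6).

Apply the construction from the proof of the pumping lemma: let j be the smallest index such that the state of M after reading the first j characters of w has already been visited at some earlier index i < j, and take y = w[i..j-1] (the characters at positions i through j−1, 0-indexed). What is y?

dc

State sequence: p0 -c-> p3 -d-> p5 -c-> p3 -c-> p0 -c-> p3 -c-> p0 -d-> p3 -c-> p0
First repeat at step 3: p3 was already visited.

So i = 1, j = 3, giving x = w[0:1] = c, y = w[1:3] = dc, z = w[3:8] = cccdc.
Check: |xy| = 3 ≤ 6 and |y| = 2 ≥ 1. Reading y takes M from p3 back to p3, so every xyⁱz is accepted.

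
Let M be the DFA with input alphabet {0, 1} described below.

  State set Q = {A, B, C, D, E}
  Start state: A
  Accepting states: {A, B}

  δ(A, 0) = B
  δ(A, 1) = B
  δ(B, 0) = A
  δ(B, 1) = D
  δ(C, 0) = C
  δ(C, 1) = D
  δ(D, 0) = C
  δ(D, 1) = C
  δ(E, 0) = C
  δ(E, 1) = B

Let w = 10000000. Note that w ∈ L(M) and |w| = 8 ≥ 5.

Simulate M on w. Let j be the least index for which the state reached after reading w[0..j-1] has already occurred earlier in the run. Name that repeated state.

Run of M on w = 1 0 0 0 0 0 0 0:
  step 0: A  (start)
  step 1: B  (read 1: A→B)
  step 2: A  (read 0: B→A)   ← first repeat (A seen earlier)
  step 3: B  (read 0: A→B)
  step 4: A  (read 0: B→A)
  step 5: B  (read 0: A→B)
  step 6: A  (read 0: B→A)
  step 7: B  (read 0: A→B)
  step 8: A  (read 0: B→A)

The earliest repeat is at step j = 2: M is in A, which it already visited at step i = 0.

A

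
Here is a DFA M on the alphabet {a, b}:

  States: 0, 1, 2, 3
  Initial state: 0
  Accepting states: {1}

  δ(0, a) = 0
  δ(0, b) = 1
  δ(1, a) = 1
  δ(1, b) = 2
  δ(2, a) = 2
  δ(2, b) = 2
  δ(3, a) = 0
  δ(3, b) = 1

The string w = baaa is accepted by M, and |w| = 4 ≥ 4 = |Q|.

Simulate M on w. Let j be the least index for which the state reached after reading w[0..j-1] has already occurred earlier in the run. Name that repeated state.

State sequence: 0 -b-> 1 -a-> 1 -a-> 1 -a-> 1
First repeat at step 2: 1 was already visited.

The earliest repeat is at step j = 2: M is in 1, which it already visited at step i = 1.
The DFA has 4 states, so the proof of the pumping lemma guarantees a repeated state among the first 4+1 visited; the segment between the two visits is the pumpable y.

1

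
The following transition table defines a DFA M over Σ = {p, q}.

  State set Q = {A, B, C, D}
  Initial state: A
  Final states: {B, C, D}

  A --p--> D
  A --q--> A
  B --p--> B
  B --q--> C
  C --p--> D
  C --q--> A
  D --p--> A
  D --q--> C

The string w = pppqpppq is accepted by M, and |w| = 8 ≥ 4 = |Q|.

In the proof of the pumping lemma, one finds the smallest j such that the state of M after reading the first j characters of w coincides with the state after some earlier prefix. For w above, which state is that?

State sequence: A -p-> D -p-> A -p-> D -q-> C -p-> D -p-> A -p-> D -q-> C
First repeat at step 2: A was already visited.

The earliest repeat is at step j = 2: M is in A, which it already visited at step i = 0.
With |Q| = 4, pigeonhole forces a state repeat no later than step 4; the substring read between the first and second visits to that state can be pumped.

A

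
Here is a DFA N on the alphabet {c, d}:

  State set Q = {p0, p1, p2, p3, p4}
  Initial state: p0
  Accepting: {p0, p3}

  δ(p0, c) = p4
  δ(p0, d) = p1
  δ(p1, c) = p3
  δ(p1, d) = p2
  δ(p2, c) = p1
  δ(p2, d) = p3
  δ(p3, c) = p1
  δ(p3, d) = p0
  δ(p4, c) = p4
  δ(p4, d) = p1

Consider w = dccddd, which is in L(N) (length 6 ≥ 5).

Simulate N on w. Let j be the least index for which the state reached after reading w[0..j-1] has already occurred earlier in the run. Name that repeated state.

p1

Run of N on w = d c c d d d:
  step 0: p0  (start)
  step 1: p1  (read d: p0→p1)
  step 2: p3  (read c: p1→p3)
  step 3: p1  (read c: p3→p1)   ← first repeat (p1 seen earlier)
  step 4: p2  (read d: p1→p2)
  step 5: p3  (read d: p2→p3)
  step 6: p0  (read d: p3→p0)

The earliest repeat is at step j = 3: N is in p1, which it already visited at step i = 1.
Since N has 5 states, any run of length ≥ 5 visits 5+1 states, so by pigeonhole some state repeats within the first 5 steps — that repeat gives the pumpable loop.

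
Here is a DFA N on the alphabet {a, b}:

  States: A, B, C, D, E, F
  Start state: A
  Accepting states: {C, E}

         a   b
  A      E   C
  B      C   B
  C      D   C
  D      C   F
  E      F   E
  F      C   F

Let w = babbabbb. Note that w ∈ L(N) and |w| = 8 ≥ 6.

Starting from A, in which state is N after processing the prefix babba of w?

C

State sequence: A -b-> C -a-> D -b-> F -b-> F -a-> C

After reading 5 characters, N is in state C.
(This kind of state-tracing is the core of the pumping-lemma construction: with 6 states, pigeonhole forces a repeat within the first 6 steps.)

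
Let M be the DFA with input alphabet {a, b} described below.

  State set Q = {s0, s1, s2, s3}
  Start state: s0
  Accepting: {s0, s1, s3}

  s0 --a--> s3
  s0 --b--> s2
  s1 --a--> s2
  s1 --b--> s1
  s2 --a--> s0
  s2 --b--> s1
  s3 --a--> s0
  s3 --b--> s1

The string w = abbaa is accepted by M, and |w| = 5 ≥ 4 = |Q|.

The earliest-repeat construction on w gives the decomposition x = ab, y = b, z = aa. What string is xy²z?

abbbaa

xy^2z = ab·b·b·aa = abbbaa.
Reading y = b takes M from s1 back to s1, so after x·y·y the machine is still in s1, and z then leads to the accepting state s0. Hence abbbaa ∈ L(M).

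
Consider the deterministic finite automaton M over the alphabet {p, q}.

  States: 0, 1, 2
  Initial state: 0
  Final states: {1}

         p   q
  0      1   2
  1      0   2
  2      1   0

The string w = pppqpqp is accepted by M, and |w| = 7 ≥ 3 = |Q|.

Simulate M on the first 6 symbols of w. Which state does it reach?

2

State sequence: 0 -p-> 1 -p-> 0 -p-> 1 -q-> 2 -p-> 1 -q-> 2

After reading 6 characters, M is in state 2.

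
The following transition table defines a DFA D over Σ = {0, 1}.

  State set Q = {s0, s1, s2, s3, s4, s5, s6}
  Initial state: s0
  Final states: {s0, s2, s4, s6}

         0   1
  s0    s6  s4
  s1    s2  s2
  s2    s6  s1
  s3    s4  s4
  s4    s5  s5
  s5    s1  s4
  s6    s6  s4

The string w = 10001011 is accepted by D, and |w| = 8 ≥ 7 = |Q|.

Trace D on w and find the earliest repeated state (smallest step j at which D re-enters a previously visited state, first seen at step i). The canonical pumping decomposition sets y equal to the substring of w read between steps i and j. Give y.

01

Run of D on w = 1 0 0 0 1 0 1 1:
  step 0: s0  (start)
  step 1: s4  (read 1: s0→s4)
  step 2: s5  (read 0: s4→s5)
  step 3: s1  (read 0: s5→s1)
  step 4: s2  (read 0: s1→s2)
  step 5: s1  (read 1: s2→s1)   ← first repeat (s1 seen earlier)
  step 6: s2  (read 0: s1→s2)
  step 7: s1  (read 1: s2→s1)
  step 8: s2  (read 1: s1→s2)

So i = 3, j = 5, giving x = w[0:3] = 100, y = w[3:5] = 01, z = w[5:8] = 011.
Check: |xy| = 5 ≤ 7 and |y| = 2 ≥ 1. Reading y takes D from s1 back to s1, so every xyⁱz is accepted.
Since D has 7 states, any run of length ≥ 7 visits 7+1 states, so by pigeonhole some state repeats within the first 7 steps — that repeat gives the pumpable loop.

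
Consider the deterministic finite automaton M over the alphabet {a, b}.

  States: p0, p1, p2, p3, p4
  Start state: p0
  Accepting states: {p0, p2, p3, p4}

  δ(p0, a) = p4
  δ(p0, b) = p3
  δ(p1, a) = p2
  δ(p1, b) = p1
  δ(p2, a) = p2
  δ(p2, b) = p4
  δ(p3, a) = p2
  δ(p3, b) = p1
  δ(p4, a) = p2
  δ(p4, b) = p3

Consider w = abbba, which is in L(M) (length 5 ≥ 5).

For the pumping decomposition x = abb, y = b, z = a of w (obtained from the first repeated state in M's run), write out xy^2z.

abbbba

xy^2z = abb·b·b·a = abbbba.
Reading y = b takes M from p1 back to p1, so after x·y·y the machine is still in p1, and z then leads to the accepting state p2. Hence abbbba ∈ L(M).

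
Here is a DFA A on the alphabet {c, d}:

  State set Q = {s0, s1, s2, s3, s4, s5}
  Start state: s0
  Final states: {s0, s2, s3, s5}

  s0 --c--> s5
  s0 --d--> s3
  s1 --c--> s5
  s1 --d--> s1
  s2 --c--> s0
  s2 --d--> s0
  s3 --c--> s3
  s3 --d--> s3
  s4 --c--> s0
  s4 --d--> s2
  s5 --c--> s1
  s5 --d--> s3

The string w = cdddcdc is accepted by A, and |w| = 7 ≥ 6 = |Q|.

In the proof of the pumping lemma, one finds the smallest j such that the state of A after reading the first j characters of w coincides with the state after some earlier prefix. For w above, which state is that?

s3

State sequence: s0 -c-> s5 -d-> s3 -d-> s3 -d-> s3 -c-> s3 -d-> s3 -c-> s3
First repeat at step 3: s3 was already visited.

The earliest repeat is at step j = 3: A is in s3, which it already visited at step i = 2.
With |Q| = 6, pigeonhole forces a state repeat no later than step 6; the substring read between the first and second visits to that state can be pumped.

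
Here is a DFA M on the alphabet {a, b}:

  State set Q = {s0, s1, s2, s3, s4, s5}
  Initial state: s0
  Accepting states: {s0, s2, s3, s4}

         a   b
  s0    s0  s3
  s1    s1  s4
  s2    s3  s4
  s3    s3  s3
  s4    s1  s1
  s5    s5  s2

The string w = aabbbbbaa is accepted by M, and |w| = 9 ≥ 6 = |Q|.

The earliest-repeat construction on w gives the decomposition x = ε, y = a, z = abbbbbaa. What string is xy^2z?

xy^2z = ε·a·a·abbbbbaa = aaabbbbbaa.
Reading y = a takes M from s0 back to s0, so after x·y·y the machine is still in s0, and z then leads to the accepting state s3. Hence aaabbbbbaa ∈ L(M).

aaabbbbbaa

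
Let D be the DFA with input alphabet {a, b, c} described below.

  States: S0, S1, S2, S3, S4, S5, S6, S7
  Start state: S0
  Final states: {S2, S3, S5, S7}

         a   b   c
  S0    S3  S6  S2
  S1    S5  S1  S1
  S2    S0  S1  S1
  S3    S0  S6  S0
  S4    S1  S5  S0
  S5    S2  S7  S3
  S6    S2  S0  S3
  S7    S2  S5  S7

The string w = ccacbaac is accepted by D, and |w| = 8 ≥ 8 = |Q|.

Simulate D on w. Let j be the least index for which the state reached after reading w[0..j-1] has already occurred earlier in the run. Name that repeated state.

S2

Run of D on w = c c a c b a a c:
  step 0: S0  (start)
  step 1: S2  (read c: S0→S2)
  step 2: S1  (read c: S2→S1)
  step 3: S5  (read a: S1→S5)
  step 4: S3  (read c: S5→S3)
  step 5: S6  (read b: S3→S6)
  step 6: S2  (read a: S6→S2)   ← first repeat (S2 seen earlier)
  step 7: S0  (read a: S2→S0)
  step 8: S2  (read c: S0→S2)

The earliest repeat is at step j = 6: D is in S2, which it already visited at step i = 1.
Since D has 8 states, any run of length ≥ 8 visits 8+1 states, so by pigeonhole some state repeats within the first 8 steps — that repeat gives the pumpable loop.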